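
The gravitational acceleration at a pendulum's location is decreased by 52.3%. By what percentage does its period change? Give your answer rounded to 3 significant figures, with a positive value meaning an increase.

44.8%

T ∝ 1/√g, so T'/T = 1/√(0.4770) = 1.448.
Percentage change in T = (1.448 − 1) × 100% = 44.8%.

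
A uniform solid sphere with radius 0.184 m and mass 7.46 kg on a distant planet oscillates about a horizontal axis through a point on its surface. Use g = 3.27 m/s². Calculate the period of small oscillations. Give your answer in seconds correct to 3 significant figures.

1.76 s

I_cm = (2/5)mr² = 0.1010 kg·m². The pivot is at distance d = 0.184 m from the centre of mass.
By the parallel-axis theorem, I = I_cm + md² = 0.1010 + 0.2526 = 0.3536 kg·m².
T = 2π√(I/(mgd)) = 2π√(0.3536/(7.46 × 3.27 × 0.184)) = 1.76 s.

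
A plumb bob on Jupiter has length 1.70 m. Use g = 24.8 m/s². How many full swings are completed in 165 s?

100

T = 2π√(L/g) = 2π√(1.70/24.8) = 1.645 s.
Number of complete oscillations = ⌊165/1.645⌋ = ⌊100.3⌋ = 100.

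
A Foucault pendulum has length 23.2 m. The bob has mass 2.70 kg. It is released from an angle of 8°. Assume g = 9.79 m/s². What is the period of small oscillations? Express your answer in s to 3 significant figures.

T = 2π√(L/g) = 2π√(23.2/9.79) = 2π × 1.539 = 9.67 s.

9.67 s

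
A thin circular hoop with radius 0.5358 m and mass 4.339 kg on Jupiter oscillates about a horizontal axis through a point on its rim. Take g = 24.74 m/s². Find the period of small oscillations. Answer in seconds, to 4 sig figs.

I_cm = mr² = 1.2456 kg·m². The pivot is at distance d = 0.5358 m from the centre of mass.
By the parallel-axis theorem, I = I_cm + md² = 1.2456 + 1.2456 = 2.4913 kg·m².
T = 2π√(I/(mgd)) = 2π√(2.4913/(4.339 × 24.74 × 0.5358)) = 1.308 s.

1.308 s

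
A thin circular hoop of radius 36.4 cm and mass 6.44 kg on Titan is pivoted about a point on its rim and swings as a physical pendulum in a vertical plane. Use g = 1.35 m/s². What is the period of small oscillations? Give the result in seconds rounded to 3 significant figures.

I_cm = mr² = 0.8533 kg·m². The pivot is at distance d = 0.364 m from the centre of mass.
By the parallel-axis theorem, I = I_cm + md² = 0.8533 + 0.8533 = 1.707 kg·m².
T = 2π√(I/(mgd)) = 2π√(1.707/(6.44 × 1.35 × 0.364)) = 4.61 s.

4.61 s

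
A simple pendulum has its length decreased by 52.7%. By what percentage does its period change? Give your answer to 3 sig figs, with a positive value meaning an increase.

T ∝ √L, so T'/T = √(0.4730) = 0.6877.
Percentage change in T = (0.6877 − 1) × 100% = -31.2%.

-31.2%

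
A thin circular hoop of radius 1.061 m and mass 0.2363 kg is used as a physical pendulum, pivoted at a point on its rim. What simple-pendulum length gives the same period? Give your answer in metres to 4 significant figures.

The equivalent simple-pendulum length is L_eq = I/(md), where I is about the pivot and d = 1.0610 m.
I_cm = mR² = 0.26601 kg·m², so I = I_cm + md² = 0.26601 + 0.26601 = 0.53202 kg·m².
L_eq = 0.53202/(0.2363 × 1.0610) = 2.122 m.

2.122 m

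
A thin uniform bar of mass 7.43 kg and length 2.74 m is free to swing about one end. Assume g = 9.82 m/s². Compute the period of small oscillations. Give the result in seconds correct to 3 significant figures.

For a physical pendulum T = 2π√(I/(mgd)), with d = 1.370 m from pivot to centre of mass.
I_cm = mL²/12 = 7.43 × 2.74²/12 = 4.648 kg·m²; I = I_cm + md² = 4.648 + 7.43 × 1.370² = 18.59 kg·m².
T = 2π√(18.59/(7.43 × 9.82 × 1.370)) = 2.71 s.

2.71 s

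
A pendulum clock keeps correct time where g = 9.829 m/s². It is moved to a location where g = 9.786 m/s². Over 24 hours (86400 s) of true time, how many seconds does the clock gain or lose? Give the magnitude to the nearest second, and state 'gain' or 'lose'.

The clock's period scales as T ∝ 1/√g, so T'/T = √(9.829/9.786) = 1.00219.
In 86400 s of true time the clock registers 86400/1.00219 = 86210.8 s, so it loses 189 s.

lose 189 s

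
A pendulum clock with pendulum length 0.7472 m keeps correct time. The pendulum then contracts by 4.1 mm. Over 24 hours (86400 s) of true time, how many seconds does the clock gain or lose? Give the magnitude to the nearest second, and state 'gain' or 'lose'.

gain 238 s

T ∝ √L, so T'/T = √(0.74310/0.7472) = 0.997253.
In 86400 s of true time the clock registers 86400/0.997253 = 86638.0 s, so it gains 238 s.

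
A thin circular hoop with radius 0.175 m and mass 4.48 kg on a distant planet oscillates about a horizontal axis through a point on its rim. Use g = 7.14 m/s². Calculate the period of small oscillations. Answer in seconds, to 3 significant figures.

I_cm = mr² = 0.1372 kg·m². The pivot is at distance d = 0.175 m from the centre of mass.
By the parallel-axis theorem, I = I_cm + md² = 0.1372 + 0.1372 = 0.2744 kg·m².
T = 2π√(I/(mgd)) = 2π√(0.2744/(4.48 × 7.14 × 0.175)) = 1.39 s.

1.39 s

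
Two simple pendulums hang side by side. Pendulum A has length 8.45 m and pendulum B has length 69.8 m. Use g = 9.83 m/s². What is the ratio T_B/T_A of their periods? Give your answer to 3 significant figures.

T ∝ √L, so T_B/T_A = √(L_B/L_A) = √(69.8/8.45) = 2.87.

2.87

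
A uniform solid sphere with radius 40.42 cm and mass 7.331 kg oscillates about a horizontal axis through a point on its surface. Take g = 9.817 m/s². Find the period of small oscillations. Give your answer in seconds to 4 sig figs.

1.509 s

I_cm = (2/5)mr² = 0.47909 kg·m². The pivot is at distance d = 0.4042 m from the centre of mass.
By the parallel-axis theorem, I = I_cm + md² = 0.47909 + 1.1977 = 1.6768 kg·m².
T = 2π√(I/(mgd)) = 2π√(1.6768/(7.331 × 9.817 × 0.4042)) = 1.509 s.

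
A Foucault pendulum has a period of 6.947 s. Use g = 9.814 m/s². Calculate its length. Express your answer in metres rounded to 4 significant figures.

12.00 m

From T = 2π√(L/g), L = gT²/(4π²) = 9.814 × 6.9470²/(4π²) = 12.00 m.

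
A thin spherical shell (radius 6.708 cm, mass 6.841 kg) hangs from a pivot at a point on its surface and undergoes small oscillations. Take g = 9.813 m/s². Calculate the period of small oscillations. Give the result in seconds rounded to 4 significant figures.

I_cm = (2/3)mr² = 0.020522 kg·m². The pivot is at distance d = 0.06708 m from the centre of mass.
By the parallel-axis theorem, I = I_cm + md² = 0.020522 + 0.030783 = 0.051304 kg·m².
T = 2π√(I/(mgd)) = 2π√(0.051304/(6.841 × 9.813 × 0.06708)) = 0.6707 s.

0.6707 s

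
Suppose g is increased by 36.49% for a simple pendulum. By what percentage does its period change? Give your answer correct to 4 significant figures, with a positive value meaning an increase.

T ∝ 1/√g, so T'/T = 1/√(1.3649) = 0.85595.
Percentage change in T = (0.85595 − 1) × 100% = -14.40%.

-14.40%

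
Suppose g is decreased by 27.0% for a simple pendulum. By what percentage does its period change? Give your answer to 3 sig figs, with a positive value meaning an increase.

17.0%

T ∝ 1/√g, so T'/T = 1/√(0.7300) = 1.170.
Percentage change in T = (1.170 − 1) × 100% = 17.0%.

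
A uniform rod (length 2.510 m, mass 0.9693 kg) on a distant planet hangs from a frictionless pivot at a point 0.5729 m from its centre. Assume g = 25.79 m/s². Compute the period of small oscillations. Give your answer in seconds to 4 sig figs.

For a physical pendulum T = 2π√(I/(mgd)), with d = 0.57290 m from pivot to centre of mass.
I_cm = mL²/12 = 0.9693 × 2.510²/12 = 0.50889 kg·m²; I = I_cm + md² = 0.50889 + 0.9693 × 0.57290² = 0.82703 kg·m².
T = 2π√(0.82703/(0.9693 × 25.79 × 0.57290)) = 1.510 s.

1.510 s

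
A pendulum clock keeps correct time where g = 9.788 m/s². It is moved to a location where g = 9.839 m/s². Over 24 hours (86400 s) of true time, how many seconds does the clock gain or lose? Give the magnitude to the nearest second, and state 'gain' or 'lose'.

The clock's period scales as T ∝ 1/√g, so T'/T = √(9.788/9.839) = 0.997405.
In 86400 s of true time the clock registers 86400/0.997405 = 86624.8 s, so it gains 225 s.

gain 225 s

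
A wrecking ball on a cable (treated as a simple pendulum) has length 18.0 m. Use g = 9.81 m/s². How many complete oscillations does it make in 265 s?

31

T = 2π√(L/g) = 2π√(18.0/9.81) = 8.511 s.
Number of complete oscillations = ⌊265/8.511⌋ = ⌊31.14⌋ = 31.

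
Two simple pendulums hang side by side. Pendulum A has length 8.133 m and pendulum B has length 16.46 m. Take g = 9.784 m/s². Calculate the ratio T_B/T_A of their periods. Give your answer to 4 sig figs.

T ∝ √L, so T_B/T_A = √(L_B/L_A) = √(16.46/8.133) = 1.423.

1.423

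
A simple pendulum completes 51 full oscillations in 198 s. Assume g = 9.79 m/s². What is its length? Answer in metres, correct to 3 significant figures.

T = 198/51 = 3.882 s.
From T = 2π√(L/g), L = gT²/(4π²) = 9.79 × 3.882²/(4π²) = 3.74 m.

3.74 m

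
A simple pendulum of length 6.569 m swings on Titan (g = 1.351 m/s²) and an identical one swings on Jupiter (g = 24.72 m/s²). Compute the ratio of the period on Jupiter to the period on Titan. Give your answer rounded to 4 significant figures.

T ∝ 1/√g, so T₂/T₁ = √(g₁/g₂) = √(1.351/24.72) = 0.2338.

0.2338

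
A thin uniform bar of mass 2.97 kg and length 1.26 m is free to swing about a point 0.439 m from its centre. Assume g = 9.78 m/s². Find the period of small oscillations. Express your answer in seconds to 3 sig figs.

1.73 s

For a physical pendulum T = 2π√(I/(mgd)), with d = 0.4390 m from pivot to centre of mass.
I_cm = mL²/12 = 2.97 × 1.26²/12 = 0.3929 kg·m²; I = I_cm + md² = 0.3929 + 2.97 × 0.4390² = 0.9653 kg·m².
T = 2π√(0.9653/(2.97 × 9.78 × 0.4390)) = 1.73 s.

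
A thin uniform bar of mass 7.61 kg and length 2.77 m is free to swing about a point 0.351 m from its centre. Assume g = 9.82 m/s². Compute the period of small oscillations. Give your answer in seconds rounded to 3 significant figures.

2.96 s

For a physical pendulum T = 2π√(I/(mgd)), with d = 0.3510 m from pivot to centre of mass.
I_cm = mL²/12 = 7.61 × 2.77²/12 = 4.866 kg·m²; I = I_cm + md² = 4.866 + 7.61 × 0.3510² = 5.803 kg·m².
T = 2π√(5.803/(7.61 × 9.82 × 0.3510)) = 2.96 s.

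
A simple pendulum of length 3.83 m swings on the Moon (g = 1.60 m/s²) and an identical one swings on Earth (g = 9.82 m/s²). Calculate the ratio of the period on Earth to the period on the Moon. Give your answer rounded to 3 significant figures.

0.404

T ∝ 1/√g, so T₂/T₁ = √(g₁/g₂) = √(1.60/9.82) = 0.404.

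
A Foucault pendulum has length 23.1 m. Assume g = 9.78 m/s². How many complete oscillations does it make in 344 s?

35

T = 2π√(L/g) = 2π√(23.1/9.78) = 9.656 s.
Number of complete oscillations = ⌊344/9.656⌋ = ⌊35.62⌋ = 35.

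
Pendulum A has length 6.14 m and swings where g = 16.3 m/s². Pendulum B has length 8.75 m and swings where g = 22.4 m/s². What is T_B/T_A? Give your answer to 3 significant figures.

1.02

T = 2π√(L/g), so T_B/T_A = √((L_B/g_B)/(L_A/g_A)) = √((8.75/22.4)/(6.14/16.3)) = 1.02.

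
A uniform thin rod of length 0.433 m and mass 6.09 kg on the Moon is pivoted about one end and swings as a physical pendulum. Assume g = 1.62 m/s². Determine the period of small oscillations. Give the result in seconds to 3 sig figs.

For a physical pendulum T = 2π√(I/(mgd)), with d = 0.2165 m from pivot to centre of mass.
I_cm = mL²/12 = 6.09 × 0.433²/12 = 0.09515 kg·m²; I = I_cm + md² = 0.09515 + 6.09 × 0.2165² = 0.3806 kg·m².
T = 2π√(0.3806/(6.09 × 1.62 × 0.2165)) = 2.65 s.

2.65 s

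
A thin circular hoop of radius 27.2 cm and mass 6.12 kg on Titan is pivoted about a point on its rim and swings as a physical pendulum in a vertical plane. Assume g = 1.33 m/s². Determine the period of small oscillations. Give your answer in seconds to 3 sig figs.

I_cm = mr² = 0.4528 kg·m². The pivot is at distance d = 0.272 m from the centre of mass.
By the parallel-axis theorem, I = I_cm + md² = 0.4528 + 0.4528 = 0.9056 kg·m².
T = 2π√(I/(mgd)) = 2π√(0.9056/(6.12 × 1.33 × 0.272)) = 4.02 s.

4.02 s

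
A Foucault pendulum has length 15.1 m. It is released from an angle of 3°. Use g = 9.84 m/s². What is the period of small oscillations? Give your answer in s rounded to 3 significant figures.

T = 2π√(L/g) = 2π√(15.1/9.84) = 2π × 1.239 = 7.78 s.

7.78 s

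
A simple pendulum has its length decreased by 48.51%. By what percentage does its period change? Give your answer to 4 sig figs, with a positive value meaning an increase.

T ∝ √L, so T'/T = √(0.51490) = 0.71757.
Percentage change in T = (0.71757 − 1) × 100% = -28.24%.

-28.24%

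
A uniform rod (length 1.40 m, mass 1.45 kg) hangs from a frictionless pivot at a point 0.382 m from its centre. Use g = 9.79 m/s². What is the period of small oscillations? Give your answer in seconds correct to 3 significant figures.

1.81 s

For a physical pendulum T = 2π√(I/(mgd)), with d = 0.3820 m from pivot to centre of mass.
I_cm = mL²/12 = 1.45 × 1.40²/12 = 0.2368 kg·m²; I = I_cm + md² = 0.2368 + 1.45 × 0.3820² = 0.4484 kg·m².
T = 2π√(0.4484/(1.45 × 9.79 × 0.3820)) = 1.81 s.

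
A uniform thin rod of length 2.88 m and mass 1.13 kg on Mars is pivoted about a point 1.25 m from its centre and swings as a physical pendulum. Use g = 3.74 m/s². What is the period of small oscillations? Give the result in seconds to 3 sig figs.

4.36 s

For a physical pendulum T = 2π√(I/(mgd)), with d = 1.250 m from pivot to centre of mass.
I_cm = mL²/12 = 1.13 × 2.88²/12 = 0.7811 kg·m²; I = I_cm + md² = 0.7811 + 1.13 × 1.250² = 2.547 kg·m².
T = 2π√(2.547/(1.13 × 3.74 × 1.250)) = 4.36 s.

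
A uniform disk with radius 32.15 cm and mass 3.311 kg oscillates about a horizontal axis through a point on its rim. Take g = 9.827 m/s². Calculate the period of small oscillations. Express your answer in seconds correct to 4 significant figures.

1.392 s

I_cm = ½mr² = 0.17112 kg·m². The pivot is at distance d = 0.3215 m from the centre of mass.
By the parallel-axis theorem, I = I_cm + md² = 0.17112 + 0.34223 = 0.51335 kg·m².
T = 2π√(I/(mgd)) = 2π√(0.51335/(3.311 × 9.827 × 0.3215)) = 1.392 s.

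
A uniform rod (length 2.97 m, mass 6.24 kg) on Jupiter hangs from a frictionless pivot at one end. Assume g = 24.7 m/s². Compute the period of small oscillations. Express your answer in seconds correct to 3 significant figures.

For a physical pendulum T = 2π√(I/(mgd)), with d = 1.485 m from pivot to centre of mass.
I_cm = mL²/12 = 6.24 × 2.97²/12 = 4.587 kg·m²; I = I_cm + md² = 4.587 + 6.24 × 1.485² = 18.35 kg·m².
T = 2π√(18.35/(6.24 × 24.7 × 1.485)) = 1.78 s.

1.78 s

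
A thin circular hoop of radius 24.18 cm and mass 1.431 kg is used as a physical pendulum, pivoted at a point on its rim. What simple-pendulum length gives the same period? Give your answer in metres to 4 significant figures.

0.4836 m

The equivalent simple-pendulum length is L_eq = I/(md), where I is about the pivot and d = 0.24180 m.
I_cm = mR² = 0.083667 kg·m², so I = I_cm + md² = 0.083667 + 0.083667 = 0.16733 kg·m².
L_eq = 0.16733/(1.431 × 0.24180) = 0.4836 m.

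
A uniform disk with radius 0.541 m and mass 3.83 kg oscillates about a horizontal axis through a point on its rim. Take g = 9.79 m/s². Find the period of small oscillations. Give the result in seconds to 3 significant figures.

1.81 s

I_cm = ½mr² = 0.5605 kg·m². The pivot is at distance d = 0.541 m from the centre of mass.
By the parallel-axis theorem, I = I_cm + md² = 0.5605 + 1.121 = 1.681 kg·m².
T = 2π√(I/(mgd)) = 2π√(1.681/(3.83 × 9.79 × 0.541)) = 1.81 s.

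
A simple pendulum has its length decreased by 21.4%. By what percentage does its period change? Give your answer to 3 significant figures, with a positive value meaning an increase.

T ∝ √L, so T'/T = √(0.7860) = 0.8866.
Percentage change in T = (0.8866 − 1) × 100% = -11.3%.

-11.3%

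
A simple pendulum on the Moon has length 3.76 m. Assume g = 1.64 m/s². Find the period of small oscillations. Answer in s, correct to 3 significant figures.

9.51 s

T = 2π√(L/g) = 2π√(3.76/1.64) = 2π × 1.514 = 9.51 s.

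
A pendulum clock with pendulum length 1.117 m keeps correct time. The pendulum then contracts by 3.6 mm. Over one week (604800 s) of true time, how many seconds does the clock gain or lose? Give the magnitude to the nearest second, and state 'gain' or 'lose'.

T ∝ √L, so T'/T = √(1.11340/1.117) = 0.998387.
In 604800 s of true time the clock registers 604800/0.998387 = 605777.0 s, so it gains 977 s.

gain 977 s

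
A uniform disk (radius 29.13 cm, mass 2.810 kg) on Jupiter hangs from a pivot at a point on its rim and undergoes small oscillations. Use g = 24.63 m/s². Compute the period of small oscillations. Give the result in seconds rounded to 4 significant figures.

0.8369 s

I_cm = ½mr² = 0.11922 kg·m². The pivot is at distance d = 0.2913 m from the centre of mass.
By the parallel-axis theorem, I = I_cm + md² = 0.11922 + 0.23844 = 0.35767 kg·m².
T = 2π√(I/(mgd)) = 2π√(0.35767/(2.810 × 24.63 × 0.2913)) = 0.8369 s.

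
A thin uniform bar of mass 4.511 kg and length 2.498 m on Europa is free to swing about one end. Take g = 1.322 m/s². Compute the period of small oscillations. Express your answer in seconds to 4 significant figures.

For a physical pendulum T = 2π√(I/(mgd)), with d = 1.2490 m from pivot to centre of mass.
I_cm = mL²/12 = 4.511 × 2.498²/12 = 2.3457 kg·m²; I = I_cm + md² = 2.3457 + 4.511 × 1.2490² = 9.3829 kg·m².
T = 2π√(9.3829/(4.511 × 1.322 × 1.2490)) = 7.052 s.

7.052 s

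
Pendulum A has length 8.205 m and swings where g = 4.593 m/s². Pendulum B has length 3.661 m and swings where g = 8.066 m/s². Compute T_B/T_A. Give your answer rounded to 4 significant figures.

0.5041

T = 2π√(L/g), so T_B/T_A = √((L_B/g_B)/(L_A/g_A)) = √((3.661/8.066)/(8.205/4.593)) = 0.5041.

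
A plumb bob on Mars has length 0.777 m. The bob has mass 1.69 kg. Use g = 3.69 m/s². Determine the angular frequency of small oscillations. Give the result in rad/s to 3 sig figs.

ω = √(g/L) = √(3.69/0.777) = 2.18 rad/s.

2.18 rad/s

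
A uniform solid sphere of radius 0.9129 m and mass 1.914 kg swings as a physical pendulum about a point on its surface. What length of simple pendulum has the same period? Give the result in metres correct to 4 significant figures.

The equivalent simple-pendulum length is L_eq = I/(md), where I is about the pivot and d = 0.91290 m.
I_cm = (2/5)mR² = 0.63804 kg·m², so I = I_cm + md² = 0.63804 + 1.5951 = 2.2331 kg·m².
L_eq = 2.2331/(1.914 × 0.91290) = 1.278 m.

1.278 m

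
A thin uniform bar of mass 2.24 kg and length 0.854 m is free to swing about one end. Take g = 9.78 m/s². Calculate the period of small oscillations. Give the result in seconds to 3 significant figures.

For a physical pendulum T = 2π√(I/(mgd)), with d = 0.4270 m from pivot to centre of mass.
I_cm = mL²/12 = 2.24 × 0.854²/12 = 0.1361 kg·m²; I = I_cm + md² = 0.1361 + 2.24 × 0.4270² = 0.5446 kg·m².
T = 2π√(0.5446/(2.24 × 9.78 × 0.4270)) = 1.52 s.

1.52 s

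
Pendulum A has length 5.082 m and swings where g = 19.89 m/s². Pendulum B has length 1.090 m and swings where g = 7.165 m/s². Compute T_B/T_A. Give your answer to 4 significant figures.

0.7716

T = 2π√(L/g), so T_B/T_A = √((L_B/g_B)/(L_A/g_A)) = √((1.090/7.165)/(5.082/19.89)) = 0.7716.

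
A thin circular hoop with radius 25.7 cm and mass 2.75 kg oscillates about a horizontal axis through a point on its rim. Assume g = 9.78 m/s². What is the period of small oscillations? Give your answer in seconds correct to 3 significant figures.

1.44 s

I_cm = mr² = 0.1816 kg·m². The pivot is at distance d = 0.257 m from the centre of mass.
By the parallel-axis theorem, I = I_cm + md² = 0.1816 + 0.1816 = 0.3633 kg·m².
T = 2π√(I/(mgd)) = 2π√(0.3633/(2.75 × 9.78 × 0.257)) = 1.44 s.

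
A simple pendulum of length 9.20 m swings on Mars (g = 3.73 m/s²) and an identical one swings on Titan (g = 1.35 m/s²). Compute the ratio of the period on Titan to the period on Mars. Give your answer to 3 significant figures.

T ∝ 1/√g, so T₂/T₁ = √(g₁/g₂) = √(3.73/1.35) = 1.66.

1.66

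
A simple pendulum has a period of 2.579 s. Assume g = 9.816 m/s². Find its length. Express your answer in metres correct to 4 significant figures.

From T = 2π√(L/g), L = gT²/(4π²) = 9.816 × 2.5790²/(4π²) = 1.654 m.

1.654 m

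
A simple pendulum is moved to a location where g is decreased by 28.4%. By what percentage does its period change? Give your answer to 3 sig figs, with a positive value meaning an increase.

T ∝ 1/√g, so T'/T = 1/√(0.7160) = 1.182.
Percentage change in T = (1.182 − 1) × 100% = 18.2%.

18.2%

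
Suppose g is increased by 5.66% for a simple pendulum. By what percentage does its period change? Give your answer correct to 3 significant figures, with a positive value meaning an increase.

-2.72%

T ∝ 1/√g, so T'/T = 1/√(1.057) = 0.9728.
Percentage change in T = (0.9728 − 1) × 100% = -2.72%.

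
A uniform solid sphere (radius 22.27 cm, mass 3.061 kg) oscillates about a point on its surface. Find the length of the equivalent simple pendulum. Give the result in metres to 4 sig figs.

0.3118 m

The equivalent simple-pendulum length is L_eq = I/(md), where I is about the pivot and d = 0.22270 m.
I_cm = (2/5)mR² = 0.060724 kg·m², so I = I_cm + md² = 0.060724 + 0.15181 = 0.21254 kg·m².
L_eq = 0.21254/(3.061 × 0.22270) = 0.3118 m.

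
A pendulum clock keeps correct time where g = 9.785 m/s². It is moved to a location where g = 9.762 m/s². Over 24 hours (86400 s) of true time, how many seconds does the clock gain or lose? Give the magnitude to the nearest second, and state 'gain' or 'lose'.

The clock's period scales as T ∝ 1/√g, so T'/T = √(9.785/9.762) = 1.00118.
In 86400 s of true time the clock registers 86400/1.00118 = 86298.4 s, so it loses 102 s.

lose 102 s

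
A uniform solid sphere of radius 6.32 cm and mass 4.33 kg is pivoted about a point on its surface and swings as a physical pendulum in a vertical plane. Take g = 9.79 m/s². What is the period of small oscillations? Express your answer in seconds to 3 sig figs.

0.597 s

I_cm = (2/5)mr² = 0.006918 kg·m². The pivot is at distance d = 0.0632 m from the centre of mass.
By the parallel-axis theorem, I = I_cm + md² = 0.006918 + 0.01730 = 0.02421 kg·m².
T = 2π√(I/(mgd)) = 2π√(0.02421/(4.33 × 9.79 × 0.0632)) = 0.597 s.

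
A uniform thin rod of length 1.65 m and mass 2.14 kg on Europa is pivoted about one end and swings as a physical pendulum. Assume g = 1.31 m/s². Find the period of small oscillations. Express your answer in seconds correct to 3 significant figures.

5.76 s

For a physical pendulum T = 2π√(I/(mgd)), with d = 0.8250 m from pivot to centre of mass.
I_cm = mL²/12 = 2.14 × 1.65²/12 = 0.4855 kg·m²; I = I_cm + md² = 0.4855 + 2.14 × 0.8250² = 1.942 kg·m².
T = 2π√(1.942/(2.14 × 1.31 × 0.8250)) = 5.76 s.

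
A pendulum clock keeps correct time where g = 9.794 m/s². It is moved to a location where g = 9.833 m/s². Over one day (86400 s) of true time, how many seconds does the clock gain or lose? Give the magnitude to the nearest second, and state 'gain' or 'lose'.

The clock's period scales as T ∝ 1/√g, so T'/T = √(9.794/9.833) = 0.998015.
In 86400 s of true time the clock registers 86400/0.998015 = 86571.9 s, so it gains 172 s.

gain 172 s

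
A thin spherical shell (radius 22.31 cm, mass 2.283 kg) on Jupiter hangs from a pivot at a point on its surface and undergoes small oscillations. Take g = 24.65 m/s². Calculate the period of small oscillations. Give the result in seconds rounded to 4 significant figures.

I_cm = (2/3)mr² = 0.075755 kg·m². The pivot is at distance d = 0.2231 m from the centre of mass.
By the parallel-axis theorem, I = I_cm + md² = 0.075755 + 0.11363 = 0.18939 kg·m².
T = 2π√(I/(mgd)) = 2π√(0.18939/(2.283 × 24.65 × 0.2231)) = 0.7717 s.

0.7717 s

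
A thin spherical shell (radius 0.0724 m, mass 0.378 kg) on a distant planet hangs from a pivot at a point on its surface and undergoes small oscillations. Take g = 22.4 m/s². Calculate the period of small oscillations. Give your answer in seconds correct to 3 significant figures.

0.461 s

I_cm = (2/3)mr² = 0.001321 kg·m². The pivot is at distance d = 0.0724 m from the centre of mass.
By the parallel-axis theorem, I = I_cm + md² = 0.001321 + 0.001981 = 0.003302 kg·m².
T = 2π√(I/(mgd)) = 2π√(0.003302/(0.378 × 22.4 × 0.0724)) = 0.461 s.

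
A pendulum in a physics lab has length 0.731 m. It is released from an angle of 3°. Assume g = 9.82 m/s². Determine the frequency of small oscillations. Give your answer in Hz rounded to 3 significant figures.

T = 2π√(L/g) = 2π√(0.731/9.82) = 1.714 s, so f = 1/T = 0.583 Hz.

0.583 Hz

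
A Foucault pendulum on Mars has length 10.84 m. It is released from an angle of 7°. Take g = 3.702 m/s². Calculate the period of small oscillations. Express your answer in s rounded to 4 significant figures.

T = 2π√(L/g) = 2π√(10.84/3.702) = 2π × 1.7112 = 10.75 s.

10.75 s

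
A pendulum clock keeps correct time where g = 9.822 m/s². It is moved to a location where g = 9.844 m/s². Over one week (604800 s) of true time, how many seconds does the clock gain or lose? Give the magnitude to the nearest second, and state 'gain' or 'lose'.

The clock's period scales as T ∝ 1/√g, so T'/T = √(9.822/9.844) = 0.998882.
In 604800 s of true time the clock registers 604800/0.998882 = 605477.0 s, so it gains 677 s.

gain 677 s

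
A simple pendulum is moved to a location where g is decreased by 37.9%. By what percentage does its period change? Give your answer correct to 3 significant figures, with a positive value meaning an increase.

T ∝ 1/√g, so T'/T = 1/√(0.6210) = 1.269.
Percentage change in T = (1.269 − 1) × 100% = 26.9%.

26.9%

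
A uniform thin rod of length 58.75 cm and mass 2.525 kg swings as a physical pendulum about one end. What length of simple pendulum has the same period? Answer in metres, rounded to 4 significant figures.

The equivalent simple-pendulum length is L_eq = I/(md), where I is about the pivot and d = 0.29375 m.
I_cm = (1/12)mL² = 0.072627 kg·m², so I = I_cm + md² = 0.072627 + 0.21788 = 0.29051 kg·m².
L_eq = 0.29051/(2.525 × 0.29375) = 0.3917 m.

0.3917 m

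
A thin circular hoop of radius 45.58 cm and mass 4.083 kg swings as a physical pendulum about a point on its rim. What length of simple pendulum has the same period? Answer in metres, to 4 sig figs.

The equivalent simple-pendulum length is L_eq = I/(md), where I is about the pivot and d = 0.45580 m.
I_cm = mR² = 0.84826 kg·m², so I = I_cm + md² = 0.84826 + 0.84826 = 1.6965 kg·m².
L_eq = 1.6965/(4.083 × 0.45580) = 0.9116 m.

0.9116 m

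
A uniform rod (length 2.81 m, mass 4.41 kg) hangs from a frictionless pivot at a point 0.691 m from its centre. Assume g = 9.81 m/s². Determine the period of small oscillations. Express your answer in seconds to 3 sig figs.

2.57 s

For a physical pendulum T = 2π√(I/(mgd)), with d = 0.6910 m from pivot to centre of mass.
I_cm = mL²/12 = 4.41 × 2.81²/12 = 2.902 kg·m²; I = I_cm + md² = 2.902 + 4.41 × 0.6910² = 5.008 kg·m².
T = 2π√(5.008/(4.41 × 9.81 × 0.6910)) = 2.57 s.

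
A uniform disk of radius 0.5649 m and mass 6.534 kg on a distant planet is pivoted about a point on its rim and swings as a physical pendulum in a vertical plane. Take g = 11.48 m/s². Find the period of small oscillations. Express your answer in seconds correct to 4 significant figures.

I_cm = ½mr² = 1.0425 kg·m². The pivot is at distance d = 0.5649 m from the centre of mass.
By the parallel-axis theorem, I = I_cm + md² = 1.0425 + 2.0851 = 3.1276 kg·m².
T = 2π√(I/(mgd)) = 2π√(3.1276/(6.534 × 11.48 × 0.5649)) = 1.707 s.

1.707 s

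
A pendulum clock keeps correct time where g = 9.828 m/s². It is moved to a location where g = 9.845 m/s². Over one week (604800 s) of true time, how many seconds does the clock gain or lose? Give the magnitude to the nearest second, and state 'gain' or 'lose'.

The clock's period scales as T ∝ 1/√g, so T'/T = √(9.828/9.845) = 0.999136.
In 604800 s of true time the clock registers 604800/0.999136 = 605322.9 s, so it gains 523 s.

gain 523 s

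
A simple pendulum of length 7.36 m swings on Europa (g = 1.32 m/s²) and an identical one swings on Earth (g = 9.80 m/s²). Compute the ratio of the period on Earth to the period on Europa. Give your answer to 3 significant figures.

0.367

T ∝ 1/√g, so T₂/T₁ = √(g₁/g₂) = √(1.32/9.80) = 0.367.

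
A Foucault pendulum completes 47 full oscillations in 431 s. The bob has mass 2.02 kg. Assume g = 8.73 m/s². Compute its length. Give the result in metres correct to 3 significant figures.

T = 431/47 = 9.170 s.
From T = 2π√(L/g), L = gT²/(4π²) = 8.73 × 9.170²/(4π²) = 18.6 m.

18.6 m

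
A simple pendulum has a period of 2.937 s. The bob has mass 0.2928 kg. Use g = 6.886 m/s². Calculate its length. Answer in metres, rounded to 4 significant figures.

From T = 2π√(L/g), L = gT²/(4π²) = 6.886 × 2.9370²/(4π²) = 1.505 m.

1.505 m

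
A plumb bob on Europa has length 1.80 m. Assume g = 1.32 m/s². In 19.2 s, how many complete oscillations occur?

2

T = 2π√(L/g) = 2π√(1.80/1.32) = 7.337 s.
Number of complete oscillations = ⌊19.2/7.337⌋ = ⌊2.617⌋ = 2.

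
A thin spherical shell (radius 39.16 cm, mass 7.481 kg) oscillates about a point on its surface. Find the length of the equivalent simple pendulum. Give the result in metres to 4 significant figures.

The equivalent simple-pendulum length is L_eq = I/(md), where I is about the pivot and d = 0.39160 m.
I_cm = (2/3)mR² = 0.76481 kg·m², so I = I_cm + md² = 0.76481 + 1.1472 = 1.9120 kg·m².
L_eq = 1.9120/(7.481 × 0.39160) = 0.6527 m.

0.6527 m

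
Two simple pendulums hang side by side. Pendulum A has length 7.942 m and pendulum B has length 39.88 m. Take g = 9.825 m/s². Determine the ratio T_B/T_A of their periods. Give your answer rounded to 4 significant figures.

T ∝ √L, so T_B/T_A = √(L_B/L_A) = √(39.88/7.942) = 2.241.

2.241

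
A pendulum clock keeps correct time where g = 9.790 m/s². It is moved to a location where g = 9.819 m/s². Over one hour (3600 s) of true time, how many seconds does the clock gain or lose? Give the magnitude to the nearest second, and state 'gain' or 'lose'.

The clock's period scales as T ∝ 1/√g, so T'/T = √(9.790/9.819) = 0.998522.
In 3600 s of true time the clock registers 3600/0.998522 = 3605.3 s, so it gains 5 s.

gain 5 s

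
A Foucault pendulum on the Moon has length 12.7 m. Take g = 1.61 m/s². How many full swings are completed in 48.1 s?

T = 2π√(L/g) = 2π√(12.7/1.61) = 17.65 s.
Number of complete oscillations = ⌊48.1/17.65⌋ = ⌊2.726⌋ = 2.

2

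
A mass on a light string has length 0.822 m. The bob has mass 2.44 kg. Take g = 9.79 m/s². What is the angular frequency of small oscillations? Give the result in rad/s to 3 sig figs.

3.45 rad/s

ω = √(g/L) = √(9.79/0.822) = 3.45 rad/s.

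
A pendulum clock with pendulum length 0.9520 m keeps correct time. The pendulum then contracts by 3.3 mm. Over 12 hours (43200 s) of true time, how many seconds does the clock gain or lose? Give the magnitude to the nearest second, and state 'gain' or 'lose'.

gain 75 s

T ∝ √L, so T'/T = √(0.94870/0.9520) = 0.998265.
In 43200 s of true time the clock registers 43200/0.998265 = 43275.1 s, so it gains 75 s.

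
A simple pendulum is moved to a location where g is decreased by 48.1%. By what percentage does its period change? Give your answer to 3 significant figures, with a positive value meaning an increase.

T ∝ 1/√g, so T'/T = 1/√(0.5190) = 1.388.
Percentage change in T = (1.388 − 1) × 100% = 38.8%.

38.8%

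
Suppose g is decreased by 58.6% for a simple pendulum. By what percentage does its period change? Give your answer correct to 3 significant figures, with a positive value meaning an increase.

55.4%

T ∝ 1/√g, so T'/T = 1/√(0.4140) = 1.554.
Percentage change in T = (1.554 − 1) × 100% = 55.4%.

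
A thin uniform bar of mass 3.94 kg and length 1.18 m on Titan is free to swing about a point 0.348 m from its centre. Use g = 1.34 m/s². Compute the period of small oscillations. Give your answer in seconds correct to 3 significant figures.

For a physical pendulum T = 2π√(I/(mgd)), with d = 0.3480 m from pivot to centre of mass.
I_cm = mL²/12 = 3.94 × 1.18²/12 = 0.4572 kg·m²; I = I_cm + md² = 0.4572 + 3.94 × 0.3480² = 0.9343 kg·m².
T = 2π√(0.9343/(3.94 × 1.34 × 0.3480)) = 4.48 s.

4.48 s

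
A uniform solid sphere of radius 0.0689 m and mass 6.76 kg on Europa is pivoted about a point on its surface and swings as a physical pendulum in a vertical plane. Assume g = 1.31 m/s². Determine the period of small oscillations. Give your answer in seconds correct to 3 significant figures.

1.70 s

I_cm = (2/5)mr² = 0.01284 kg·m². The pivot is at distance d = 0.0689 m from the centre of mass.
By the parallel-axis theorem, I = I_cm + md² = 0.01284 + 0.03209 = 0.04493 kg·m².
T = 2π√(I/(mgd)) = 2π√(0.04493/(6.76 × 1.31 × 0.0689)) = 1.70 s.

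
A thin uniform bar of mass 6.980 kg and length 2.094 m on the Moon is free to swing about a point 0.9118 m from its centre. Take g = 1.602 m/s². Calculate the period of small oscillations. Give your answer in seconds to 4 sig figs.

5.687 s

For a physical pendulum T = 2π√(I/(mgd)), with d = 0.91180 m from pivot to centre of mass.
I_cm = mL²/12 = 6.980 × 2.094²/12 = 2.5505 kg·m²; I = I_cm + md² = 2.5505 + 6.980 × 0.91180² = 8.3535 kg·m².
T = 2π√(8.3535/(6.980 × 1.602 × 0.91180)) = 5.687 s.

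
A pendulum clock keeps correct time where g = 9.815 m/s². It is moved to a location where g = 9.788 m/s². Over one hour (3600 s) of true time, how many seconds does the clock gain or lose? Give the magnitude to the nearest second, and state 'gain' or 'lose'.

The clock's period scales as T ∝ 1/√g, so T'/T = √(9.815/9.788) = 1.00138.
In 3600 s of true time the clock registers 3600/1.00138 = 3595.0 s, so it loses 5 s.

lose 5 s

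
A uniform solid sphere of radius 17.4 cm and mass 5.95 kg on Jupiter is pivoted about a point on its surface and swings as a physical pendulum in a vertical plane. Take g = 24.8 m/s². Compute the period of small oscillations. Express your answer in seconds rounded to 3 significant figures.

I_cm = (2/5)mr² = 0.07206 kg·m². The pivot is at distance d = 0.174 m from the centre of mass.
By the parallel-axis theorem, I = I_cm + md² = 0.07206 + 0.1801 = 0.2522 kg·m².
T = 2π√(I/(mgd)) = 2π√(0.2522/(5.95 × 24.8 × 0.174)) = 0.623 s.

0.623 s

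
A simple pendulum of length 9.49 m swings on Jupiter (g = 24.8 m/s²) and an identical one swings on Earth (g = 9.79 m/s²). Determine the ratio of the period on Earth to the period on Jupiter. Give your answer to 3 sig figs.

T ∝ 1/√g, so T₂/T₁ = √(g₁/g₂) = √(24.8/9.79) = 1.59.

1.59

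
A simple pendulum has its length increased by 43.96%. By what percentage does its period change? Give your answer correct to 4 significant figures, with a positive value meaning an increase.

T ∝ √L, so T'/T = √(1.4396) = 1.1998.
Percentage change in T = (1.1998 − 1) × 100% = 19.98%.

19.98%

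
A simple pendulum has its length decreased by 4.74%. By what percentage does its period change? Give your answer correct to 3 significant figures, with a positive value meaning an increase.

-2.40%

T ∝ √L, so T'/T = √(0.9526) = 0.9760.
Percentage change in T = (0.9760 − 1) × 100% = -2.40%.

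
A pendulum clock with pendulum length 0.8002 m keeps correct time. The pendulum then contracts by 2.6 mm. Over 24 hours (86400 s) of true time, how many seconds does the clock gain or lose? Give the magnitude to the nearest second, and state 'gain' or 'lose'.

gain 141 s

T ∝ √L, so T'/T = √(0.79760/0.8002) = 0.998374.
In 86400 s of true time the clock registers 86400/0.998374 = 86540.7 s, so it gains 141 s.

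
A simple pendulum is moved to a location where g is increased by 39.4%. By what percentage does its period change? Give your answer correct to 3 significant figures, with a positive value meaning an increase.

T ∝ 1/√g, so T'/T = 1/√(1.394) = 0.8470.
Percentage change in T = (0.8470 − 1) × 100% = -15.3%.

-15.3%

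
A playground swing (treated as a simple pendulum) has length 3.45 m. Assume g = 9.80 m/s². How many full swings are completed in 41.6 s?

11

T = 2π√(L/g) = 2π√(3.45/9.80) = 3.728 s.
Number of complete oscillations = ⌊41.6/3.728⌋ = ⌊11.16⌋ = 11.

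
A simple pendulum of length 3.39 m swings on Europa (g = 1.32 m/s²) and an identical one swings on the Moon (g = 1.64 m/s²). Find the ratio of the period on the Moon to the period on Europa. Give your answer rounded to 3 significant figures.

T ∝ 1/√g, so T₂/T₁ = √(g₁/g₂) = √(1.32/1.64) = 0.897.

0.897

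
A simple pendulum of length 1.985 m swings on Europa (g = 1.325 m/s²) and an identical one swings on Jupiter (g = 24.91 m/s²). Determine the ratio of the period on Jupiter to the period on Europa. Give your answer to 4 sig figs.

0.2306

T ∝ 1/√g, so T₂/T₁ = √(g₁/g₂) = √(1.325/24.91) = 0.2306.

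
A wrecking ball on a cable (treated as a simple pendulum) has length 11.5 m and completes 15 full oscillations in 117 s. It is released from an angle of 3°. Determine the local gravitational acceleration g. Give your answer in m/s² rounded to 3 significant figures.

7.46 m/s²

T = 117/15 = 7.800 s.
From T = 2π√(L/g), g = 4π²L/T² = 4π² × 11.5/7.800² = 7.46 m/s².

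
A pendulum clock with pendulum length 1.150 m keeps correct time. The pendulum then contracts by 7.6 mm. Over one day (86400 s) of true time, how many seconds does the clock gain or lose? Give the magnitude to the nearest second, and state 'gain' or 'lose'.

gain 287 s

T ∝ √L, so T'/T = √(1.14240/1.150) = 0.996690.
In 86400 s of true time the clock registers 86400/0.996690 = 86686.9 s, so it gains 287 s.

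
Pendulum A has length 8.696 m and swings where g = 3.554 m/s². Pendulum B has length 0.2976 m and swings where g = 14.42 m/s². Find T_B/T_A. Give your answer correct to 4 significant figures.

0.09184

T = 2π√(L/g), so T_B/T_A = √((L_B/g_B)/(L_A/g_A)) = √((0.2976/14.42)/(8.696/3.554)) = 0.09184.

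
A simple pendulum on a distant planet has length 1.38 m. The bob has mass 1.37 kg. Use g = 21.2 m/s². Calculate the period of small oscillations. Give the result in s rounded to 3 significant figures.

1.60 s

T = 2π√(L/g) = 2π√(1.38/21.2) = 2π × 0.2551 = 1.60 s.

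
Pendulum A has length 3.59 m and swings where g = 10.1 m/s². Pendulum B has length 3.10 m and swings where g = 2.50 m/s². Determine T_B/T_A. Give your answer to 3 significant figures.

1.87

T = 2π√(L/g), so T_B/T_A = √((L_B/g_B)/(L_A/g_A)) = √((3.10/2.50)/(3.59/10.1)) = 1.87.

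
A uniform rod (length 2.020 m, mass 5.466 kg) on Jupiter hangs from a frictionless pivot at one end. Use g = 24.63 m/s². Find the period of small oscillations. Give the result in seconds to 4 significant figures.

1.469 s

For a physical pendulum T = 2π√(I/(mgd)), with d = 1.0100 m from pivot to centre of mass.
I_cm = mL²/12 = 5.466 × 2.020²/12 = 1.8586 kg·m²; I = I_cm + md² = 1.8586 + 5.466 × 1.0100² = 7.4345 kg·m².
T = 2π√(7.4345/(5.466 × 24.63 × 1.0100)) = 1.469 s.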